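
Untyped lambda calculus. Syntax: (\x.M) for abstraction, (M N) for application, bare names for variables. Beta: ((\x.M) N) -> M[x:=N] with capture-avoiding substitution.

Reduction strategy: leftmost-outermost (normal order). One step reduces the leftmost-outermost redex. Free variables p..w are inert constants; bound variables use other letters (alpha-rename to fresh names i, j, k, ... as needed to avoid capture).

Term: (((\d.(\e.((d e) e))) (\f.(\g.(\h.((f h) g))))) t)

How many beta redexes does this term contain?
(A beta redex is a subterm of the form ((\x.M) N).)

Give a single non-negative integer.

Term: (((\d.(\e.((d e) e))) (\f.(\g.(\h.((f h) g))))) t)
  Redex: ((\d.(\e.((d e) e))) (\f.(\g.(\h.((f h) g)))))
Total redexes: 1

Answer: 1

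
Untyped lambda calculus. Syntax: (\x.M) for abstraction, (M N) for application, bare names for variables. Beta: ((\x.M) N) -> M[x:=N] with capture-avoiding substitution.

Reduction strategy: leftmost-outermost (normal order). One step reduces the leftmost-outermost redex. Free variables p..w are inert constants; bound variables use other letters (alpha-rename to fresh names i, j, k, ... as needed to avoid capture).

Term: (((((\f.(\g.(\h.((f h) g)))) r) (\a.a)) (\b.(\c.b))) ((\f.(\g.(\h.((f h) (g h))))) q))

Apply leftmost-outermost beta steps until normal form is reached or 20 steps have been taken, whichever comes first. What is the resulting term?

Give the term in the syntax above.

Step 0: (((((\f.(\g.(\h.((f h) g)))) r) (\a.a)) (\b.(\c.b))) ((\f.(\g.(\h.((f h) (g h))))) q))
Step 1: ((((\g.(\h.((r h) g))) (\a.a)) (\b.(\c.b))) ((\f.(\g.(\h.((f h) (g h))))) q))
Step 2: (((\h.((r h) (\a.a))) (\b.(\c.b))) ((\f.(\g.(\h.((f h) (g h))))) q))
Step 3: (((r (\b.(\c.b))) (\a.a)) ((\f.(\g.(\h.((f h) (g h))))) q))
Step 4: (((r (\b.(\c.b))) (\a.a)) (\g.(\h.((q h) (g h)))))

Answer: (((r (\b.(\c.b))) (\a.a)) (\g.(\h.((q h) (g h)))))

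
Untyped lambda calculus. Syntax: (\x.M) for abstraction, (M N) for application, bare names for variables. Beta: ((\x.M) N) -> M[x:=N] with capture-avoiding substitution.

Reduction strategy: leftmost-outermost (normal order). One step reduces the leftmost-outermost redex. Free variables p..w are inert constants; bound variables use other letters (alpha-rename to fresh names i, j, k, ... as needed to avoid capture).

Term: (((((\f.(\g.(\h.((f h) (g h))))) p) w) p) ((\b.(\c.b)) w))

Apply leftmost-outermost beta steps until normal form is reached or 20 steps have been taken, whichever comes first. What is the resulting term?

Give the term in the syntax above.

Answer: (((p p) (w p)) (\c.w))

Derivation:
Step 0: (((((\f.(\g.(\h.((f h) (g h))))) p) w) p) ((\b.(\c.b)) w))
Step 1: ((((\g.(\h.((p h) (g h)))) w) p) ((\b.(\c.b)) w))
Step 2: (((\h.((p h) (w h))) p) ((\b.(\c.b)) w))
Step 3: (((p p) (w p)) ((\b.(\c.b)) w))
Step 4: (((p p) (w p)) (\c.w))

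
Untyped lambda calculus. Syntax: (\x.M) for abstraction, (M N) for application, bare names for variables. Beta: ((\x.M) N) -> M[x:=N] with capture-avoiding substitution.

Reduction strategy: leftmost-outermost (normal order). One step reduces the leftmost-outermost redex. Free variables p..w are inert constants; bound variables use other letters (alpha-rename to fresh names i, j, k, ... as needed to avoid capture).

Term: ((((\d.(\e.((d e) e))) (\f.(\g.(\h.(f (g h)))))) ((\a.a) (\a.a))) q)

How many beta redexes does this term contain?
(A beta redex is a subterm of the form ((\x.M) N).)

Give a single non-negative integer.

Term: ((((\d.(\e.((d e) e))) (\f.(\g.(\h.(f (g h)))))) ((\a.a) (\a.a))) q)
  Redex: ((\d.(\e.((d e) e))) (\f.(\g.(\h.(f (g h))))))
  Redex: ((\a.a) (\a.a))
Total redexes: 2

Answer: 2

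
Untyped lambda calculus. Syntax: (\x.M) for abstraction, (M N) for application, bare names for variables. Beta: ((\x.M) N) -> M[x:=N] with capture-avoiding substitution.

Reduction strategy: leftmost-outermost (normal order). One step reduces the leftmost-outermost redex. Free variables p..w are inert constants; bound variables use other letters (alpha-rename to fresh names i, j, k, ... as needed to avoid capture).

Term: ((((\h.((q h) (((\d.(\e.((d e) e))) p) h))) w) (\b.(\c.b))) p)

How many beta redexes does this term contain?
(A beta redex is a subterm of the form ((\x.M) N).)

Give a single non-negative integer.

Answer: 2

Derivation:
Term: ((((\h.((q h) (((\d.(\e.((d e) e))) p) h))) w) (\b.(\c.b))) p)
  Redex: ((\h.((q h) (((\d.(\e.((d e) e))) p) h))) w)
  Redex: ((\d.(\e.((d e) e))) p)
Total redexes: 2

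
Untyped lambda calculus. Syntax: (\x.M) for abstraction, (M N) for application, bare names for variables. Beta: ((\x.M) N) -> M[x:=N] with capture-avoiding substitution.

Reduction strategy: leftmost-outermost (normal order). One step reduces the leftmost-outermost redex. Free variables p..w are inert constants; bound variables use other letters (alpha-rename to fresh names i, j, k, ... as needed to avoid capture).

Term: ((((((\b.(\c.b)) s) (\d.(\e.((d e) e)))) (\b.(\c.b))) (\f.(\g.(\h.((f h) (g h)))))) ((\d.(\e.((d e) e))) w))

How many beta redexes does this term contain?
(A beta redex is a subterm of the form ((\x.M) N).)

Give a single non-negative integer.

Answer: 2

Derivation:
Term: ((((((\b.(\c.b)) s) (\d.(\e.((d e) e)))) (\b.(\c.b))) (\f.(\g.(\h.((f h) (g h)))))) ((\d.(\e.((d e) e))) w))
  Redex: ((\b.(\c.b)) s)
  Redex: ((\d.(\e.((d e) e))) w)
Total redexes: 2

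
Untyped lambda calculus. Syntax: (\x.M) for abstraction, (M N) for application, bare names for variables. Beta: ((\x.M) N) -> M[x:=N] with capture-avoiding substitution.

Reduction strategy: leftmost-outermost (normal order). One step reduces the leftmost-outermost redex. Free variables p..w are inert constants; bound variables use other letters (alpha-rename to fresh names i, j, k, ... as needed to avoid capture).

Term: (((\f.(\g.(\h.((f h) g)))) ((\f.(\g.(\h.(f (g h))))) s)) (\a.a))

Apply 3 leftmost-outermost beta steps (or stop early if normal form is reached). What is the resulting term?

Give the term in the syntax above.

Answer: (\h.(((\g.(\h.(s (g h)))) h) (\a.a)))

Derivation:
Step 0: (((\f.(\g.(\h.((f h) g)))) ((\f.(\g.(\h.(f (g h))))) s)) (\a.a))
Step 1: ((\g.(\h.((((\f.(\g.(\h.(f (g h))))) s) h) g))) (\a.a))
Step 2: (\h.((((\f.(\g.(\h.(f (g h))))) s) h) (\a.a)))
Step 3: (\h.(((\g.(\h.(s (g h)))) h) (\a.a)))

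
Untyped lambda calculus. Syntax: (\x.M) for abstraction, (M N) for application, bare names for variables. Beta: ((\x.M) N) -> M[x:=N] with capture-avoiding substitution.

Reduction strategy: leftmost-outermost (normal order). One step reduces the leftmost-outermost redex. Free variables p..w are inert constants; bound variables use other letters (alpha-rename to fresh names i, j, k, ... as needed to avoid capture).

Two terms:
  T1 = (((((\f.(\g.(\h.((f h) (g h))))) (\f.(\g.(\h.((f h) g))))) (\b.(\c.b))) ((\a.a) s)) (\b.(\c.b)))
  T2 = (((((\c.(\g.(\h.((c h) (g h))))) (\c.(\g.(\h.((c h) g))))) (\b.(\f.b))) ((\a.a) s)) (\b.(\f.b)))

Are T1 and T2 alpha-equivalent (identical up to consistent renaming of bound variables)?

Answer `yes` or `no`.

Answer: yes

Derivation:
Term 1: (((((\f.(\g.(\h.((f h) (g h))))) (\f.(\g.(\h.((f h) g))))) (\b.(\c.b))) ((\a.a) s)) (\b.(\c.b)))
Term 2: (((((\c.(\g.(\h.((c h) (g h))))) (\c.(\g.(\h.((c h) g))))) (\b.(\f.b))) ((\a.a) s)) (\b.(\f.b)))
Alpha-equivalence: compare structure up to binder renaming.
Result: True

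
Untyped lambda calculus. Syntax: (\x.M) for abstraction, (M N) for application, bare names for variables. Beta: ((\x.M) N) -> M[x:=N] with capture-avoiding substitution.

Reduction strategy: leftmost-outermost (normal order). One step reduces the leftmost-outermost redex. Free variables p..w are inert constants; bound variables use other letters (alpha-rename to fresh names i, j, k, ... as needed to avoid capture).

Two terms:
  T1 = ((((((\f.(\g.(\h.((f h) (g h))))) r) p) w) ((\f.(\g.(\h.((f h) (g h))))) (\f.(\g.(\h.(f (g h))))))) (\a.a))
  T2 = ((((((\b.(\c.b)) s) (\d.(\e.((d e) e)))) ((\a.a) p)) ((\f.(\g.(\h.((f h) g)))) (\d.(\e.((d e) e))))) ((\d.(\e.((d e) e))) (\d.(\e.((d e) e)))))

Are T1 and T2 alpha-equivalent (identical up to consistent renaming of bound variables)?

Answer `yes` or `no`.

Term 1: ((((((\f.(\g.(\h.((f h) (g h))))) r) p) w) ((\f.(\g.(\h.((f h) (g h))))) (\f.(\g.(\h.(f (g h))))))) (\a.a))
Term 2: ((((((\b.(\c.b)) s) (\d.(\e.((d e) e)))) ((\a.a) p)) ((\f.(\g.(\h.((f h) g)))) (\d.(\e.((d e) e))))) ((\d.(\e.((d e) e))) (\d.(\e.((d e) e)))))
Alpha-equivalence: compare structure up to binder renaming.
Result: False

Answer: no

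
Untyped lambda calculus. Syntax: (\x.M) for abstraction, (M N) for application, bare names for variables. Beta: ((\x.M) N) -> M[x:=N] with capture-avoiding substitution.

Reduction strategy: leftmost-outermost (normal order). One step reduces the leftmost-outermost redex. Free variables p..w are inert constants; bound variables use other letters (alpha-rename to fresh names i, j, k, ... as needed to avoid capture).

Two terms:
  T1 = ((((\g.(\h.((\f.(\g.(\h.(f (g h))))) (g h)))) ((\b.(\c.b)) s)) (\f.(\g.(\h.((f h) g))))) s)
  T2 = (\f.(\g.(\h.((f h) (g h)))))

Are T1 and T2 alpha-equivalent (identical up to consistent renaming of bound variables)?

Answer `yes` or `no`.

Answer: no

Derivation:
Term 1: ((((\g.(\h.((\f.(\g.(\h.(f (g h))))) (g h)))) ((\b.(\c.b)) s)) (\f.(\g.(\h.((f h) g))))) s)
Term 2: (\f.(\g.(\h.((f h) (g h)))))
Alpha-equivalence: compare structure up to binder renaming.
Result: False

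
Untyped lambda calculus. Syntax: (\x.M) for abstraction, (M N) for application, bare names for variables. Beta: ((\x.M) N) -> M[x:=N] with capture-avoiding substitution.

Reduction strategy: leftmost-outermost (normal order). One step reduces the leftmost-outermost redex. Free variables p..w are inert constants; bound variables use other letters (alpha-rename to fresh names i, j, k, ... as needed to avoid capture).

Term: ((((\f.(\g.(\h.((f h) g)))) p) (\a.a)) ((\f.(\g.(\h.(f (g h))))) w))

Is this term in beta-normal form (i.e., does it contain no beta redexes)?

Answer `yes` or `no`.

Answer: no

Derivation:
Term: ((((\f.(\g.(\h.((f h) g)))) p) (\a.a)) ((\f.(\g.(\h.(f (g h))))) w))
Found 2 beta redex(es).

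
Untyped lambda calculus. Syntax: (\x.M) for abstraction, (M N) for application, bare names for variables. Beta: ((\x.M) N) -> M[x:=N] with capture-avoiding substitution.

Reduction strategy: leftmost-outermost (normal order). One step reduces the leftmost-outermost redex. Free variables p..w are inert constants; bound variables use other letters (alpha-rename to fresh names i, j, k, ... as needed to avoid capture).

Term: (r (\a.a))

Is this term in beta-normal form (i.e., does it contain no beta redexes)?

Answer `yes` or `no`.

Term: (r (\a.a))
No beta redexes found.

Answer: yes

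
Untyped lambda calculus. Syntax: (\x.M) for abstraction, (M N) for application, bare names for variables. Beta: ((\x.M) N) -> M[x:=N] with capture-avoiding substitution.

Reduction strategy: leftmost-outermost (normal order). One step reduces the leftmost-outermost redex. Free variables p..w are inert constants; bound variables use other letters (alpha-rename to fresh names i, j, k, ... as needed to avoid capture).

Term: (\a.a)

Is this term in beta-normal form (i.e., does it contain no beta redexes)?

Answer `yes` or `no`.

Term: (\a.a)
No beta redexes found.

Answer: yes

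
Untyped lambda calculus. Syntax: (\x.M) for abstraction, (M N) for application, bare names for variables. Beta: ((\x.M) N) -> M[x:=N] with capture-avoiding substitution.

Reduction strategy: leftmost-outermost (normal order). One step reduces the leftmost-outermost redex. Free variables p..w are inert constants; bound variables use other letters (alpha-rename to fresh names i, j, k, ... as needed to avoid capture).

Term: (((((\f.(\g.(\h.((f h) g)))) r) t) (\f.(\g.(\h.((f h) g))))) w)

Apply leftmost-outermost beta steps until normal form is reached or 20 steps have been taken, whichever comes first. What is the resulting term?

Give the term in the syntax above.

Step 0: (((((\f.(\g.(\h.((f h) g)))) r) t) (\f.(\g.(\h.((f h) g))))) w)
Step 1: ((((\g.(\h.((r h) g))) t) (\f.(\g.(\h.((f h) g))))) w)
Step 2: (((\h.((r h) t)) (\f.(\g.(\h.((f h) g))))) w)
Step 3: (((r (\f.(\g.(\h.((f h) g))))) t) w)

Answer: (((r (\f.(\g.(\h.((f h) g))))) t) w)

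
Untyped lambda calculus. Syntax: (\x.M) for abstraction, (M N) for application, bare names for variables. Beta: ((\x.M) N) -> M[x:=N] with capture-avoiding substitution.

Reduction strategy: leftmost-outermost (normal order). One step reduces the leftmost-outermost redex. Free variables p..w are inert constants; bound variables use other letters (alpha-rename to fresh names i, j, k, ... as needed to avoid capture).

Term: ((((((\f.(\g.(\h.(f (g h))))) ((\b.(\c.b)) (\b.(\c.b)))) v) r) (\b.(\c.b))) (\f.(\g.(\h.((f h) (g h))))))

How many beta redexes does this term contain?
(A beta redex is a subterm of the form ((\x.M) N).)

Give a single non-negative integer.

Term: ((((((\f.(\g.(\h.(f (g h))))) ((\b.(\c.b)) (\b.(\c.b)))) v) r) (\b.(\c.b))) (\f.(\g.(\h.((f h) (g h))))))
  Redex: ((\f.(\g.(\h.(f (g h))))) ((\b.(\c.b)) (\b.(\c.b))))
  Redex: ((\b.(\c.b)) (\b.(\c.b)))
Total redexes: 2

Answer: 2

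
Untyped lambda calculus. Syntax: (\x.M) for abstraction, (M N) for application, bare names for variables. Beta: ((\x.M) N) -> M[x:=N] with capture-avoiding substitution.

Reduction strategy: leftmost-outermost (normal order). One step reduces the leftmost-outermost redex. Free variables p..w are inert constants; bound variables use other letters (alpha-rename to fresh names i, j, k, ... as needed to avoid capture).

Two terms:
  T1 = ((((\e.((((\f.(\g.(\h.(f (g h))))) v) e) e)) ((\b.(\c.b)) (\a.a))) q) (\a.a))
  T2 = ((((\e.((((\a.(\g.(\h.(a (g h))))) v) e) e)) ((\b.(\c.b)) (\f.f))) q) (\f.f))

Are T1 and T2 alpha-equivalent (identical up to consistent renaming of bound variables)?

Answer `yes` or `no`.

Term 1: ((((\e.((((\f.(\g.(\h.(f (g h))))) v) e) e)) ((\b.(\c.b)) (\a.a))) q) (\a.a))
Term 2: ((((\e.((((\a.(\g.(\h.(a (g h))))) v) e) e)) ((\b.(\c.b)) (\f.f))) q) (\f.f))
Alpha-equivalence: compare structure up to binder renaming.
Result: True

Answer: yes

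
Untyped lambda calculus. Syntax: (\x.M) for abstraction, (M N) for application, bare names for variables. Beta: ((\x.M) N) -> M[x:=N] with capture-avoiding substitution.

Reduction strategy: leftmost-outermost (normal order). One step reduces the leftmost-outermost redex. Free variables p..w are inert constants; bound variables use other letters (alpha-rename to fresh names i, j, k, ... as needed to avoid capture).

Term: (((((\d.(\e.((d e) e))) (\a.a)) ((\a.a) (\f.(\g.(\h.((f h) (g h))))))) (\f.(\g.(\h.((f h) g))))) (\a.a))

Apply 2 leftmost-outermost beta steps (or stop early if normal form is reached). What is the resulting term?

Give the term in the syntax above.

Answer: (((((\a.a) ((\a.a) (\f.(\g.(\h.((f h) (g h))))))) ((\a.a) (\f.(\g.(\h.((f h) (g h))))))) (\f.(\g.(\h.((f h) g))))) (\a.a))

Derivation:
Step 0: (((((\d.(\e.((d e) e))) (\a.a)) ((\a.a) (\f.(\g.(\h.((f h) (g h))))))) (\f.(\g.(\h.((f h) g))))) (\a.a))
Step 1: ((((\e.(((\a.a) e) e)) ((\a.a) (\f.(\g.(\h.((f h) (g h))))))) (\f.(\g.(\h.((f h) g))))) (\a.a))
Step 2: (((((\a.a) ((\a.a) (\f.(\g.(\h.((f h) (g h))))))) ((\a.a) (\f.(\g.(\h.((f h) (g h))))))) (\f.(\g.(\h.((f h) g))))) (\a.a))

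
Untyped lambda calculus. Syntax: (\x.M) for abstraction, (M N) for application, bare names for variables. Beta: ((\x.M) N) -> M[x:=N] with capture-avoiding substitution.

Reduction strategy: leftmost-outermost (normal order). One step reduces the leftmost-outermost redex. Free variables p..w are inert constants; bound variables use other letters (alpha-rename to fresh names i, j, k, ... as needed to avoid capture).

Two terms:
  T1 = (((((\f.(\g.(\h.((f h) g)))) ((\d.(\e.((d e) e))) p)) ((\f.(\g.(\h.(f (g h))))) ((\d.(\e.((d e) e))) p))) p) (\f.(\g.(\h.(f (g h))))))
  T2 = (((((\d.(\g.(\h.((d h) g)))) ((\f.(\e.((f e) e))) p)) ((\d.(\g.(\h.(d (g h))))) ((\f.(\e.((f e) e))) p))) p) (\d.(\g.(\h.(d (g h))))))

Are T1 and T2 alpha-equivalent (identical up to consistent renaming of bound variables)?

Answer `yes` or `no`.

Answer: yes

Derivation:
Term 1: (((((\f.(\g.(\h.((f h) g)))) ((\d.(\e.((d e) e))) p)) ((\f.(\g.(\h.(f (g h))))) ((\d.(\e.((d e) e))) p))) p) (\f.(\g.(\h.(f (g h))))))
Term 2: (((((\d.(\g.(\h.((d h) g)))) ((\f.(\e.((f e) e))) p)) ((\d.(\g.(\h.(d (g h))))) ((\f.(\e.((f e) e))) p))) p) (\d.(\g.(\h.(d (g h))))))
Alpha-equivalence: compare structure up to binder renaming.
Result: True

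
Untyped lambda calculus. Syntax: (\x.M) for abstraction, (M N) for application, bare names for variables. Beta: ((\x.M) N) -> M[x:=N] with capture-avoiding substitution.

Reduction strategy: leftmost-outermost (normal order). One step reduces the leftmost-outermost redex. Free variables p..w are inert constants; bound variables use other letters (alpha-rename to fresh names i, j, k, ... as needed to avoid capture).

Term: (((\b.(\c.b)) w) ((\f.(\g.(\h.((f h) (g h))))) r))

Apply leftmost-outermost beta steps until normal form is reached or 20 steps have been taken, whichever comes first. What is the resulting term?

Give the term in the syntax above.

Step 0: (((\b.(\c.b)) w) ((\f.(\g.(\h.((f h) (g h))))) r))
Step 1: ((\c.w) ((\f.(\g.(\h.((f h) (g h))))) r))
Step 2: w

Answer: w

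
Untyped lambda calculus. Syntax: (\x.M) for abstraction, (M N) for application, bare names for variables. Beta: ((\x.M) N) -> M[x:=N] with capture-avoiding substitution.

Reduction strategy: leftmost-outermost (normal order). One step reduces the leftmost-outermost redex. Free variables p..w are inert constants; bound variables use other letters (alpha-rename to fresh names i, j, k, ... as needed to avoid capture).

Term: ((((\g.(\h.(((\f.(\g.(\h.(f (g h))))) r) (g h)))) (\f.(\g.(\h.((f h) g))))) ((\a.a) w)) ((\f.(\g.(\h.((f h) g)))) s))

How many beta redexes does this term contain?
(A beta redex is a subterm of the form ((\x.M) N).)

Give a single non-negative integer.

Term: ((((\g.(\h.(((\f.(\g.(\h.(f (g h))))) r) (g h)))) (\f.(\g.(\h.((f h) g))))) ((\a.a) w)) ((\f.(\g.(\h.((f h) g)))) s))
  Redex: ((\g.(\h.(((\f.(\g.(\h.(f (g h))))) r) (g h)))) (\f.(\g.(\h.((f h) g)))))
  Redex: ((\f.(\g.(\h.(f (g h))))) r)
  Redex: ((\a.a) w)
  Redex: ((\f.(\g.(\h.((f h) g)))) s)
Total redexes: 4

Answer: 4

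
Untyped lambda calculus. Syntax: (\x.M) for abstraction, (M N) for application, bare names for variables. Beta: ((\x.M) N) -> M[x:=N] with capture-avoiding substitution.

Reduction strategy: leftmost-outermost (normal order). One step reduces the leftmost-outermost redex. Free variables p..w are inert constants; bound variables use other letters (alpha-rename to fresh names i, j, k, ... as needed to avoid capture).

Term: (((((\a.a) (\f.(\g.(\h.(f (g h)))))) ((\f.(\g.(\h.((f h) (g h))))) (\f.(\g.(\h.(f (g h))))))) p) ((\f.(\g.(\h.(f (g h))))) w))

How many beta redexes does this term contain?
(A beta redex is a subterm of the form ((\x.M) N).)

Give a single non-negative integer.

Term: (((((\a.a) (\f.(\g.(\h.(f (g h)))))) ((\f.(\g.(\h.((f h) (g h))))) (\f.(\g.(\h.(f (g h))))))) p) ((\f.(\g.(\h.(f (g h))))) w))
  Redex: ((\a.a) (\f.(\g.(\h.(f (g h))))))
  Redex: ((\f.(\g.(\h.((f h) (g h))))) (\f.(\g.(\h.(f (g h))))))
  Redex: ((\f.(\g.(\h.(f (g h))))) w)
Total redexes: 3

Answer: 3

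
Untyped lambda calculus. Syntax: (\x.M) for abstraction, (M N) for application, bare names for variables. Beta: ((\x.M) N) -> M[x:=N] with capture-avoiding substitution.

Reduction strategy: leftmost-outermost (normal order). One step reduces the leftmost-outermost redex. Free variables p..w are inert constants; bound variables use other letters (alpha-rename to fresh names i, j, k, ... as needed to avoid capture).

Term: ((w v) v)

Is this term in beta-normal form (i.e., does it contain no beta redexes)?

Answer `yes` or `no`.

Term: ((w v) v)
No beta redexes found.

Answer: yes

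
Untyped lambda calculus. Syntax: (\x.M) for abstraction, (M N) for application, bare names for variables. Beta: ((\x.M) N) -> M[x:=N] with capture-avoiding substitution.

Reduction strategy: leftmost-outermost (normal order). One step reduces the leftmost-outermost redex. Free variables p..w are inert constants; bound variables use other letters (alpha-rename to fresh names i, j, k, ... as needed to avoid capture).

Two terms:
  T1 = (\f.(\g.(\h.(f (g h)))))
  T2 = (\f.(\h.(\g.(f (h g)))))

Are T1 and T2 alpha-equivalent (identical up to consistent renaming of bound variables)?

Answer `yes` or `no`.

Term 1: (\f.(\g.(\h.(f (g h)))))
Term 2: (\f.(\h.(\g.(f (h g)))))
Alpha-equivalence: compare structure up to binder renaming.
Result: True

Answer: yes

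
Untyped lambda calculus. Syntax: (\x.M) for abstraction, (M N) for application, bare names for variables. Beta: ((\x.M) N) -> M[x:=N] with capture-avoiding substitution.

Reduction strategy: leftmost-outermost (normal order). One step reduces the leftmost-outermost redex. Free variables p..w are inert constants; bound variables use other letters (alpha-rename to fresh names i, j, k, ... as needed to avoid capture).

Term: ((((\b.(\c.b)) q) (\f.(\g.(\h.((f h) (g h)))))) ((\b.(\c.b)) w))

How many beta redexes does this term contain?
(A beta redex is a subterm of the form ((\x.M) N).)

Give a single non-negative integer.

Term: ((((\b.(\c.b)) q) (\f.(\g.(\h.((f h) (g h)))))) ((\b.(\c.b)) w))
  Redex: ((\b.(\c.b)) q)
  Redex: ((\b.(\c.b)) w)
Total redexes: 2

Answer: 2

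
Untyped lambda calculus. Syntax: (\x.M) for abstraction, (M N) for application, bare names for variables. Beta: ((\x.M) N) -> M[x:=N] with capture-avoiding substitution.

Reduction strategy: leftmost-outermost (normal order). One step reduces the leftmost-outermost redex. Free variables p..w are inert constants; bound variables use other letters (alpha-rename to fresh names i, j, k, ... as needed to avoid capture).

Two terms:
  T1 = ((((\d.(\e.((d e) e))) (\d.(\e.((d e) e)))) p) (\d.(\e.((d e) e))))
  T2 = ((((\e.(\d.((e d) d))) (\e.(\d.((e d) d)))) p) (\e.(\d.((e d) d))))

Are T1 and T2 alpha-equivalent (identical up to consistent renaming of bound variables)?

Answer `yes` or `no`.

Answer: yes

Derivation:
Term 1: ((((\d.(\e.((d e) e))) (\d.(\e.((d e) e)))) p) (\d.(\e.((d e) e))))
Term 2: ((((\e.(\d.((e d) d))) (\e.(\d.((e d) d)))) p) (\e.(\d.((e d) d))))
Alpha-equivalence: compare structure up to binder renaming.
Result: True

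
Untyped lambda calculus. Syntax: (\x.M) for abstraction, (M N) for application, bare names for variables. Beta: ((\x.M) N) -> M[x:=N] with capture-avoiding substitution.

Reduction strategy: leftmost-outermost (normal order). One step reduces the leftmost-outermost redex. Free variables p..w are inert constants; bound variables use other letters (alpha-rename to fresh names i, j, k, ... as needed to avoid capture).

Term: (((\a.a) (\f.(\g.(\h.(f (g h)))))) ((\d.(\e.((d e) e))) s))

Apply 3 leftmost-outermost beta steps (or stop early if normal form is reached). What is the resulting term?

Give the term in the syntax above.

Answer: (\g.(\h.((\e.((s e) e)) (g h))))

Derivation:
Step 0: (((\a.a) (\f.(\g.(\h.(f (g h)))))) ((\d.(\e.((d e) e))) s))
Step 1: ((\f.(\g.(\h.(f (g h))))) ((\d.(\e.((d e) e))) s))
Step 2: (\g.(\h.(((\d.(\e.((d e) e))) s) (g h))))
Step 3: (\g.(\h.((\e.((s e) e)) (g h))))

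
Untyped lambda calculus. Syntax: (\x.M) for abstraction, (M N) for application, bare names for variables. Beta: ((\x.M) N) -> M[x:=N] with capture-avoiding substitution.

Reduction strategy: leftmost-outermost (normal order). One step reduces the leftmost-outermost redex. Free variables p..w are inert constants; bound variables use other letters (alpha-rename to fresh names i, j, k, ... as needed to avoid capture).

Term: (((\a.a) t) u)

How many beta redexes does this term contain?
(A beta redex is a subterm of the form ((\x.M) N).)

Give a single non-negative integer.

Term: (((\a.a) t) u)
  Redex: ((\a.a) t)
Total redexes: 1

Answer: 1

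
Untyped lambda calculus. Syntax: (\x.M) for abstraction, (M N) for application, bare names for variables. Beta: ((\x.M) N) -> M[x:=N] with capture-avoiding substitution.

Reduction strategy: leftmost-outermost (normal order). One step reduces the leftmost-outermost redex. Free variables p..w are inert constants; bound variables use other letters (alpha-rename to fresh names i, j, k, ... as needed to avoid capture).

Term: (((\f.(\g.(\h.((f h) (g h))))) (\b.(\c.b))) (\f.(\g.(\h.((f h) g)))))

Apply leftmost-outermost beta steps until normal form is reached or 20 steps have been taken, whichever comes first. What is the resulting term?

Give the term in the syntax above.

Answer: (\h.h)

Derivation:
Step 0: (((\f.(\g.(\h.((f h) (g h))))) (\b.(\c.b))) (\f.(\g.(\h.((f h) g)))))
Step 1: ((\g.(\h.(((\b.(\c.b)) h) (g h)))) (\f.(\g.(\h.((f h) g)))))
Step 2: (\h.(((\b.(\c.b)) h) ((\f.(\g.(\h.((f h) g)))) h)))
Step 3: (\h.((\c.h) ((\f.(\g.(\h.((f h) g)))) h)))
Step 4: (\h.h)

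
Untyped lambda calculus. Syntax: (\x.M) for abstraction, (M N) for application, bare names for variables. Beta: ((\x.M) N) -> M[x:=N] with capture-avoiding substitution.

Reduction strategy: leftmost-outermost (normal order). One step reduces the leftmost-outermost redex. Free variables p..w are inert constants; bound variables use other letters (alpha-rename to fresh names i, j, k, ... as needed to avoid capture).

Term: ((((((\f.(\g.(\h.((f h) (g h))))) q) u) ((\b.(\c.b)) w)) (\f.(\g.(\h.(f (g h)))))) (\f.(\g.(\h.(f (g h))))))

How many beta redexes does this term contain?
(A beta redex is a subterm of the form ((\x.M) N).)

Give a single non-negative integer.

Term: ((((((\f.(\g.(\h.((f h) (g h))))) q) u) ((\b.(\c.b)) w)) (\f.(\g.(\h.(f (g h)))))) (\f.(\g.(\h.(f (g h))))))
  Redex: ((\f.(\g.(\h.((f h) (g h))))) q)
  Redex: ((\b.(\c.b)) w)
Total redexes: 2

Answer: 2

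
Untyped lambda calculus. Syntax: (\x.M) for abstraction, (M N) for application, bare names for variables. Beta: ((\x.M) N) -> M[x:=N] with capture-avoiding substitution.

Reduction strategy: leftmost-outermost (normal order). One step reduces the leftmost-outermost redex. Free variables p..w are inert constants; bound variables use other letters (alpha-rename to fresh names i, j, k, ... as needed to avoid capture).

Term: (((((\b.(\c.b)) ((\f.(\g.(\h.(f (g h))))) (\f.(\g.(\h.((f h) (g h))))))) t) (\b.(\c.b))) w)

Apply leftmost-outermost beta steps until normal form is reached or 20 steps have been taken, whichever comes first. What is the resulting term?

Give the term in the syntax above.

Step 0: (((((\b.(\c.b)) ((\f.(\g.(\h.(f (g h))))) (\f.(\g.(\h.((f h) (g h))))))) t) (\b.(\c.b))) w)
Step 1: ((((\c.((\f.(\g.(\h.(f (g h))))) (\f.(\g.(\h.((f h) (g h))))))) t) (\b.(\c.b))) w)
Step 2: ((((\f.(\g.(\h.(f (g h))))) (\f.(\g.(\h.((f h) (g h)))))) (\b.(\c.b))) w)
Step 3: (((\g.(\h.((\f.(\g.(\h.((f h) (g h))))) (g h)))) (\b.(\c.b))) w)
Step 4: ((\h.((\f.(\g.(\h.((f h) (g h))))) ((\b.(\c.b)) h))) w)
Step 5: ((\f.(\g.(\h.((f h) (g h))))) ((\b.(\c.b)) w))
Step 6: (\g.(\h.((((\b.(\c.b)) w) h) (g h))))
Step 7: (\g.(\h.(((\c.w) h) (g h))))
Step 8: (\g.(\h.(w (g h))))

Answer: (\g.(\h.(w (g h))))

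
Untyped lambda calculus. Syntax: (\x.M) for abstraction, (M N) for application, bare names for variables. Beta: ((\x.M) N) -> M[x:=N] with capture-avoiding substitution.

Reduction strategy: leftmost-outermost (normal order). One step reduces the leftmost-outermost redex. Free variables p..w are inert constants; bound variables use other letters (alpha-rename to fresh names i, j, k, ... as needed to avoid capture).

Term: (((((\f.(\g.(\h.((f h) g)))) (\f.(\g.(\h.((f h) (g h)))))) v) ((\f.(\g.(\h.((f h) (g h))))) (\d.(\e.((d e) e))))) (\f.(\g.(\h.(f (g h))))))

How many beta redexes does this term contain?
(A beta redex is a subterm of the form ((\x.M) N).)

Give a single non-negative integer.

Answer: 2

Derivation:
Term: (((((\f.(\g.(\h.((f h) g)))) (\f.(\g.(\h.((f h) (g h)))))) v) ((\f.(\g.(\h.((f h) (g h))))) (\d.(\e.((d e) e))))) (\f.(\g.(\h.(f (g h))))))
  Redex: ((\f.(\g.(\h.((f h) g)))) (\f.(\g.(\h.((f h) (g h))))))
  Redex: ((\f.(\g.(\h.((f h) (g h))))) (\d.(\e.((d e) e))))
Total redexes: 2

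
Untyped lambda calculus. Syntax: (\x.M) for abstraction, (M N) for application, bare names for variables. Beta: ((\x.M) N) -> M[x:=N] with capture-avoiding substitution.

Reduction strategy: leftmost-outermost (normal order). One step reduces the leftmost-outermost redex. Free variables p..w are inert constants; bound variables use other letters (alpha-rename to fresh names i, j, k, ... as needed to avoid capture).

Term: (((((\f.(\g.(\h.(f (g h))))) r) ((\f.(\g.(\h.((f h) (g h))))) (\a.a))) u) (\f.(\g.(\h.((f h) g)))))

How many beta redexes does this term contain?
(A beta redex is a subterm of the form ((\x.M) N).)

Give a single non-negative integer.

Answer: 2

Derivation:
Term: (((((\f.(\g.(\h.(f (g h))))) r) ((\f.(\g.(\h.((f h) (g h))))) (\a.a))) u) (\f.(\g.(\h.((f h) g)))))
  Redex: ((\f.(\g.(\h.(f (g h))))) r)
  Redex: ((\f.(\g.(\h.((f h) (g h))))) (\a.a))
Total redexes: 2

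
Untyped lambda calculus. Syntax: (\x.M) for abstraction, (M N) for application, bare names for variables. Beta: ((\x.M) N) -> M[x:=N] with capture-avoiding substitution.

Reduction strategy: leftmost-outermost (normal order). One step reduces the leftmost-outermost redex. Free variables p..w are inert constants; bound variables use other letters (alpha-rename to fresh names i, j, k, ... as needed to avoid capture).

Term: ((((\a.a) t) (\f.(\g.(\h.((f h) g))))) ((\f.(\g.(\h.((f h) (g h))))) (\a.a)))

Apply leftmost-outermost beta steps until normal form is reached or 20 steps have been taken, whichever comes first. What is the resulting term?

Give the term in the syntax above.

Step 0: ((((\a.a) t) (\f.(\g.(\h.((f h) g))))) ((\f.(\g.(\h.((f h) (g h))))) (\a.a)))
Step 1: ((t (\f.(\g.(\h.((f h) g))))) ((\f.(\g.(\h.((f h) (g h))))) (\a.a)))
Step 2: ((t (\f.(\g.(\h.((f h) g))))) (\g.(\h.(((\a.a) h) (g h)))))
Step 3: ((t (\f.(\g.(\h.((f h) g))))) (\g.(\h.(h (g h)))))

Answer: ((t (\f.(\g.(\h.((f h) g))))) (\g.(\h.(h (g h)))))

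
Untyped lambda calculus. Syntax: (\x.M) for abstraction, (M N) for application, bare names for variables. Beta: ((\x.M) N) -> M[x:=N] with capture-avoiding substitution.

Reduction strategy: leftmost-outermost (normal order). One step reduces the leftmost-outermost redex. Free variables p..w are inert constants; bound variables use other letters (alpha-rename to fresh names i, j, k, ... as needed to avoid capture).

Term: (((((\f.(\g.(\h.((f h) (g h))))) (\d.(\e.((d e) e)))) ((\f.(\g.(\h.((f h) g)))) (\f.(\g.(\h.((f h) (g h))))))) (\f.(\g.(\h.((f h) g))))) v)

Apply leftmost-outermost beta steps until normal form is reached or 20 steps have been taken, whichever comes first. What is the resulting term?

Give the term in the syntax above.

Answer: ((v (\h.(\i.((h i) (\g.(\h.((i h) g))))))) (\g.(\h.(((((\f.(\g.(\h.((f h) g)))) (\f.(\g.(\h.((f h) (g h)))))) (\f.(\g.(\h.((f h) g))))) h) g))))

Derivation:
Step 0: (((((\f.(\g.(\h.((f h) (g h))))) (\d.(\e.((d e) e)))) ((\f.(\g.(\h.((f h) g)))) (\f.(\g.(\h.((f h) (g h))))))) (\f.(\g.(\h.((f h) g))))) v)
Step 1: ((((\g.(\h.(((\d.(\e.((d e) e))) h) (g h)))) ((\f.(\g.(\h.((f h) g)))) (\f.(\g.(\h.((f h) (g h))))))) (\f.(\g.(\h.((f h) g))))) v)
Step 2: (((\h.(((\d.(\e.((d e) e))) h) (((\f.(\g.(\h.((f h) g)))) (\f.(\g.(\h.((f h) (g h)))))) h))) (\f.(\g.(\h.((f h) g))))) v)
Step 3: ((((\d.(\e.((d e) e))) (\f.(\g.(\h.((f h) g))))) (((\f.(\g.(\h.((f h) g)))) (\f.(\g.(\h.((f h) (g h)))))) (\f.(\g.(\h.((f h) g)))))) v)
Step 4: (((\e.(((\f.(\g.(\h.((f h) g)))) e) e)) (((\f.(\g.(\h.((f h) g)))) (\f.(\g.(\h.((f h) (g h)))))) (\f.(\g.(\h.((f h) g)))))) v)
Step 5: ((((\f.(\g.(\h.((f h) g)))) (((\f.(\g.(\h.((f h) g)))) (\f.(\g.(\h.((f h) (g h)))))) (\f.(\g.(\h.((f h) g)))))) (((\f.(\g.(\h.((f h) g)))) (\f.(\g.(\h.((f h) (g h)))))) (\f.(\g.(\h.((f h) g)))))) v)
Step 6: (((\g.(\h.(((((\f.(\g.(\h.((f h) g)))) (\f.(\g.(\h.((f h) (g h)))))) (\f.(\g.(\h.((f h) g))))) h) g))) (((\f.(\g.(\h.((f h) g)))) (\f.(\g.(\h.((f h) (g h)))))) (\f.(\g.(\h.((f h) g)))))) v)
Step 7: ((\h.(((((\f.(\g.(\h.((f h) g)))) (\f.(\g.(\h.((f h) (g h)))))) (\f.(\g.(\h.((f h) g))))) h) (((\f.(\g.(\h.((f h) g)))) (\f.(\g.(\h.((f h) (g h)))))) (\f.(\g.(\h.((f h) g))))))) v)
Step 8: (((((\f.(\g.(\h.((f h) g)))) (\f.(\g.(\h.((f h) (g h)))))) (\f.(\g.(\h.((f h) g))))) v) (((\f.(\g.(\h.((f h) g)))) (\f.(\g.(\h.((f h) (g h)))))) (\f.(\g.(\h.((f h) g))))))
Step 9: ((((\g.(\h.(((\f.(\g.(\h.((f h) (g h))))) h) g))) (\f.(\g.(\h.((f h) g))))) v) (((\f.(\g.(\h.((f h) g)))) (\f.(\g.(\h.((f h) (g h)))))) (\f.(\g.(\h.((f h) g))))))
Step 10: (((\h.(((\f.(\g.(\h.((f h) (g h))))) h) (\f.(\g.(\h.((f h) g)))))) v) (((\f.(\g.(\h.((f h) g)))) (\f.(\g.(\h.((f h) (g h)))))) (\f.(\g.(\h.((f h) g))))))
Step 11: ((((\f.(\g.(\h.((f h) (g h))))) v) (\f.(\g.(\h.((f h) g))))) (((\f.(\g.(\h.((f h) g)))) (\f.(\g.(\h.((f h) (g h)))))) (\f.(\g.(\h.((f h) g))))))
Step 12: (((\g.(\h.((v h) (g h)))) (\f.(\g.(\h.((f h) g))))) (((\f.(\g.(\h.((f h) g)))) (\f.(\g.(\h.((f h) (g h)))))) (\f.(\g.(\h.((f h) g))))))
Step 13: ((\h.((v h) ((\f.(\g.(\h.((f h) g)))) h))) (((\f.(\g.(\h.((f h) g)))) (\f.(\g.(\h.((f h) (g h)))))) (\f.(\g.(\h.((f h) g))))))
Step 14: ((v (((\f.(\g.(\h.((f h) g)))) (\f.(\g.(\h.((f h) (g h)))))) (\f.(\g.(\h.((f h) g)))))) ((\f.(\g.(\h.((f h) g)))) (((\f.(\g.(\h.((f h) g)))) (\f.(\g.(\h.((f h) (g h)))))) (\f.(\g.(\h.((f h) g)))))))
Step 15: ((v ((\g.(\h.(((\f.(\g.(\h.((f h) (g h))))) h) g))) (\f.(\g.(\h.((f h) g)))))) ((\f.(\g.(\h.((f h) g)))) (((\f.(\g.(\h.((f h) g)))) (\f.(\g.(\h.((f h) (g h)))))) (\f.(\g.(\h.((f h) g)))))))
Step 16: ((v (\h.(((\f.(\g.(\h.((f h) (g h))))) h) (\f.(\g.(\h.((f h) g))))))) ((\f.(\g.(\h.((f h) g)))) (((\f.(\g.(\h.((f h) g)))) (\f.(\g.(\h.((f h) (g h)))))) (\f.(\g.(\h.((f h) g)))))))
Step 17: ((v (\h.((\g.(\i.((h i) (g i)))) (\f.(\g.(\h.((f h) g))))))) ((\f.(\g.(\h.((f h) g)))) (((\f.(\g.(\h.((f h) g)))) (\f.(\g.(\h.((f h) (g h)))))) (\f.(\g.(\h.((f h) g)))))))
Step 18: ((v (\h.(\i.((h i) ((\f.(\g.(\h.((f h) g)))) i))))) ((\f.(\g.(\h.((f h) g)))) (((\f.(\g.(\h.((f h) g)))) (\f.(\g.(\h.((f h) (g h)))))) (\f.(\g.(\h.((f h) g)))))))
Step 19: ((v (\h.(\i.((h i) (\g.(\h.((i h) g))))))) ((\f.(\g.(\h.((f h) g)))) (((\f.(\g.(\h.((f h) g)))) (\f.(\g.(\h.((f h) (g h)))))) (\f.(\g.(\h.((f h) g)))))))
Step 20: ((v (\h.(\i.((h i) (\g.(\h.((i h) g))))))) (\g.(\h.(((((\f.(\g.(\h.((f h) g)))) (\f.(\g.(\h.((f h) (g h)))))) (\f.(\g.(\h.((f h) g))))) h) g))))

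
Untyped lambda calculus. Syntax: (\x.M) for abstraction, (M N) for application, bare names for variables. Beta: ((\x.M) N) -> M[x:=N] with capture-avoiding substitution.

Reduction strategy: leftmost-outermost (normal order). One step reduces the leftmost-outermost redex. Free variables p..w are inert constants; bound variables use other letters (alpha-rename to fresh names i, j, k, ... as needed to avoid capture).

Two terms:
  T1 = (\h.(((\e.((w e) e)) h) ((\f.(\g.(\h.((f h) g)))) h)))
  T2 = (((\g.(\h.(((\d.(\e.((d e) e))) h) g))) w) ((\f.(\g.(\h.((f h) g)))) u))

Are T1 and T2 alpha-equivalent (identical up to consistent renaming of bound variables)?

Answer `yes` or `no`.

Term 1: (\h.(((\e.((w e) e)) h) ((\f.(\g.(\h.((f h) g)))) h)))
Term 2: (((\g.(\h.(((\d.(\e.((d e) e))) h) g))) w) ((\f.(\g.(\h.((f h) g)))) u))
Alpha-equivalence: compare structure up to binder renaming.
Result: False

Answer: no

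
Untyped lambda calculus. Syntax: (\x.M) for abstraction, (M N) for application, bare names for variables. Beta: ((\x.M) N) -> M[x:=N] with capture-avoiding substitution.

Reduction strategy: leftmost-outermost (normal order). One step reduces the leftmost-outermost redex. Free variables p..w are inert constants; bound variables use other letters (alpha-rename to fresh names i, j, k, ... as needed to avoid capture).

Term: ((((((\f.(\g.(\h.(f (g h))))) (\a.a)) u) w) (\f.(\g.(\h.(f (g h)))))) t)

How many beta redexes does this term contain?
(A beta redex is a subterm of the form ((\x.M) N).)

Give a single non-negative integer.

Answer: 1

Derivation:
Term: ((((((\f.(\g.(\h.(f (g h))))) (\a.a)) u) w) (\f.(\g.(\h.(f (g h)))))) t)
  Redex: ((\f.(\g.(\h.(f (g h))))) (\a.a))
Total redexes: 1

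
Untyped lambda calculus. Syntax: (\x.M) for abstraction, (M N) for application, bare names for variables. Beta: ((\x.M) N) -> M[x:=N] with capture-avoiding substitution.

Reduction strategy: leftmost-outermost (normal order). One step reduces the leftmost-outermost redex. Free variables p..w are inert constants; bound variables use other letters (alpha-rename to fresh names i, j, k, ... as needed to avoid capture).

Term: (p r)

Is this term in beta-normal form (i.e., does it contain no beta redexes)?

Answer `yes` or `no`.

Term: (p r)
No beta redexes found.

Answer: yes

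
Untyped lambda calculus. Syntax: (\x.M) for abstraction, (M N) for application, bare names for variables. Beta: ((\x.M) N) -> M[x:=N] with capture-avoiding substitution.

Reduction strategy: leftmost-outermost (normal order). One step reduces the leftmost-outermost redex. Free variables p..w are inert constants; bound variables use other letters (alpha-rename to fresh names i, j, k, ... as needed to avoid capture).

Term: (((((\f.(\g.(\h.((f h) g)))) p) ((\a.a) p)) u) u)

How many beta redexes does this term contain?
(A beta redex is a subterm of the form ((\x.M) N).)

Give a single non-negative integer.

Term: (((((\f.(\g.(\h.((f h) g)))) p) ((\a.a) p)) u) u)
  Redex: ((\f.(\g.(\h.((f h) g)))) p)
  Redex: ((\a.a) p)
Total redexes: 2

Answer: 2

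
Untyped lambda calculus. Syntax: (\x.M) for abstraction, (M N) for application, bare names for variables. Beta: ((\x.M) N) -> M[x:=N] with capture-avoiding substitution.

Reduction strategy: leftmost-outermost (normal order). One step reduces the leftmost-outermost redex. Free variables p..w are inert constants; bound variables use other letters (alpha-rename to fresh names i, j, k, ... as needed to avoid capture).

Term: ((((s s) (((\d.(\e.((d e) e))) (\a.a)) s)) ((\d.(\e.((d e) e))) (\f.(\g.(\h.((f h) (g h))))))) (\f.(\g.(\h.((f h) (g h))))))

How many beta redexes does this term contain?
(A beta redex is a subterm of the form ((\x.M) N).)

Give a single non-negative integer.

Term: ((((s s) (((\d.(\e.((d e) e))) (\a.a)) s)) ((\d.(\e.((d e) e))) (\f.(\g.(\h.((f h) (g h))))))) (\f.(\g.(\h.((f h) (g h))))))
  Redex: ((\d.(\e.((d e) e))) (\a.a))
  Redex: ((\d.(\e.((d e) e))) (\f.(\g.(\h.((f h) (g h))))))
Total redexes: 2

Answer: 2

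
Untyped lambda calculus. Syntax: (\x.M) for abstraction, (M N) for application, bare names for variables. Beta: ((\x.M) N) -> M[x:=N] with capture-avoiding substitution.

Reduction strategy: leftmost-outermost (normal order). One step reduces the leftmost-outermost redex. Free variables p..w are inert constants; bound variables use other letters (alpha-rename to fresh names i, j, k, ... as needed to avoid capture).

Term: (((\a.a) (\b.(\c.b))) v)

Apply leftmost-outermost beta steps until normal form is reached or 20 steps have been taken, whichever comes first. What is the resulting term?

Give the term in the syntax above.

Step 0: (((\a.a) (\b.(\c.b))) v)
Step 1: ((\b.(\c.b)) v)
Step 2: (\c.v)

Answer: (\c.v)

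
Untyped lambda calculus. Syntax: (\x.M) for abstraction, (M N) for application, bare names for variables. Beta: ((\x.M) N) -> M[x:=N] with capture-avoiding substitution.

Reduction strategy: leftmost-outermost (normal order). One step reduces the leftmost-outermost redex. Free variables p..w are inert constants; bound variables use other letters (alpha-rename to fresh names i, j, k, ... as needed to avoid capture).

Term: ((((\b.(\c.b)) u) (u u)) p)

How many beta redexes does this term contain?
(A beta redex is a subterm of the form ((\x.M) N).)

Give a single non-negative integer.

Answer: 1

Derivation:
Term: ((((\b.(\c.b)) u) (u u)) p)
  Redex: ((\b.(\c.b)) u)
Total redexes: 1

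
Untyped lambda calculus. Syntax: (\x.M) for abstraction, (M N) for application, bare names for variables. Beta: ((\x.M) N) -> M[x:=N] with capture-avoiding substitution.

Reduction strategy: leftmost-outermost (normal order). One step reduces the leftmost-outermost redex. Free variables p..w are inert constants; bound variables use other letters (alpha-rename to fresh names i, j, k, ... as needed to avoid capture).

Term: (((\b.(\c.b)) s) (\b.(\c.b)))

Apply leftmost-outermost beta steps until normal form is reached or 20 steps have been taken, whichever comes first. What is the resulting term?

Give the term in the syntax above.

Step 0: (((\b.(\c.b)) s) (\b.(\c.b)))
Step 1: ((\c.s) (\b.(\c.b)))
Step 2: s

Answer: s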